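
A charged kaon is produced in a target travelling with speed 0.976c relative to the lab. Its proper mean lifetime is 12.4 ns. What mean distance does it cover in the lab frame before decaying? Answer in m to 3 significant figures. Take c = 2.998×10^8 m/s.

γ = 1/√(1 − 0.976²) = 4.5920
Dilated lifetime: Δt = γτ₀ = 4.5920 × 12.4 ns = 56.941 ns
d = vΔt = 0.976c × 56.941 ns = 2.9260×10^8 m/s × 5.6941×10^-8 s = 16.7 m

d ≈ 16.7 m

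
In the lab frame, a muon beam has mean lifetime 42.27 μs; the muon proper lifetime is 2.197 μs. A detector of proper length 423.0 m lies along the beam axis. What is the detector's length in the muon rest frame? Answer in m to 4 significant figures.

Time dilation ⇒ γ = Δt/τ₀ = 42.27/2.197 = 19.2399
Length contraction: L = L₀/γ = 423.0/19.2399 = 21.99 m

L ≈ 21.99 m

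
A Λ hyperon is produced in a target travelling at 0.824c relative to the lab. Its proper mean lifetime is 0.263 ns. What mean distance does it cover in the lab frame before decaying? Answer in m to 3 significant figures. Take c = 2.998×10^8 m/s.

γ = 1/√(1 − 0.824²) = 1.7649
Dilated lifetime: Δt = γτ₀ = 1.7649 × 0.263 ns = 0.46418 ns
d = vΔt = 0.824c × 0.46418 ns = 2.4704×10^8 m/s × 4.6418×10^-10 s = 0.115 m

d ≈ 0.115 m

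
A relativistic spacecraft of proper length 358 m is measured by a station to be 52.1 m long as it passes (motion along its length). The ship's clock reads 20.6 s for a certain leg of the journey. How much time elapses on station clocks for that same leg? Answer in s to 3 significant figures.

Length contraction ⇒ γ = L₀/L = 358/52.1 = 6.8714
Time dilation: Δt = γτ₀ = 6.8714 × 20.6 s = 142 s

Δt ≈ 142 s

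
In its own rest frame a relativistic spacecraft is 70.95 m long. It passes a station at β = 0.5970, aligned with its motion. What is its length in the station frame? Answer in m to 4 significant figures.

L ≈ 56.92 m

γ = 1/√(1 − 0.5970²) = 1.24651
Length contraction: L = L₀/γ = 70.95/1.24651 = 56.92 m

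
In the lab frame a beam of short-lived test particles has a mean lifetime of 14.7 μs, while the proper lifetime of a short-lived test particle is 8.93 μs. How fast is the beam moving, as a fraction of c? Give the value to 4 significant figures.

γ = Δt/τ₀ = 14.7/8.93 = 1.64614
β = √(1 − 1/γ²) = √(1 − 1/1.64614²) = 0.7943

β ≈ 0.7943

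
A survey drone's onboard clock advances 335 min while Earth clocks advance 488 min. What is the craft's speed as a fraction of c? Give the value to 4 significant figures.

β ≈ 0.7272

γ = Δt/τ₀ = 488/335 = 1.45672
β = √(1 − 1/γ²) = √(1 − 1/1.45672²) = 0.7272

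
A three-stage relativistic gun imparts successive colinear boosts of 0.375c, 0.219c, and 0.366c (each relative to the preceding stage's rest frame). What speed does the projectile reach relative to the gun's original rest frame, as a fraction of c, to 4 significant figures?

Compose boost 2: (0.219 + 0.375)/(1 + 0.219×0.375) = 0.5940/1.08213 = 0.548920
Compose boost 3: (0.366 + 0.548920)/(1 + 0.366×0.548920) = 0.914920/1.20090 = 0.7619

u ≈ 0.7619c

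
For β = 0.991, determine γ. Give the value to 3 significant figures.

γ = 1/√(1 − β²) = 1/√(1 − 0.991²) = 1/√(0.017919) = 7.47

γ ≈ 7.47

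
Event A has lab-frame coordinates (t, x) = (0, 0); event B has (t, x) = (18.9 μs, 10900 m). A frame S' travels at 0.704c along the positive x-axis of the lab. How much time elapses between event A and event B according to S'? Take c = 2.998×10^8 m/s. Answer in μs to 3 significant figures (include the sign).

γ = 1/√(1 − 0.704²) = 1.4081
Δt' = γ(Δt − vΔx/c²) = 1.4081 × (18.9 μs − 0.704×10900 m / (2.998×10^8 m/s))
= 1.4081 × (-6.6957 μs) = -9.43 μs

Δt' ≈ -9.43 μs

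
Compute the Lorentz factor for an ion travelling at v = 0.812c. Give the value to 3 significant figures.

γ = 1/√(1 − β²) = 1/√(1 − 0.812²) = 1/√(0.34066) = 1.71

γ ≈ 1.71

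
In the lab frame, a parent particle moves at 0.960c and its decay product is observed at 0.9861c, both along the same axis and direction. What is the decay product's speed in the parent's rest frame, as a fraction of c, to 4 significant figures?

u' ≈ 0.4893c

Inverse velocity addition: u' = (u − v)/(1 − uv/c²)
= (0.9861 − 0.960)/(1 − 0.9861×0.960) = 0.02610/0.0533440 = 0.4893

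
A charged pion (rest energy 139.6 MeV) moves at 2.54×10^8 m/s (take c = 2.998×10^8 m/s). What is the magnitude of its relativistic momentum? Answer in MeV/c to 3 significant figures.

p ≈ 223 MeV/c

β = v/c = 2.54×10^8 / 2.998×10^8 = 0.84723
γ = 1/√(1 − 0.84723²) = 1.8824
p = γβm₀c = 1.8824 × 0.84723 × 139.6 MeV/c = 223 MeV/c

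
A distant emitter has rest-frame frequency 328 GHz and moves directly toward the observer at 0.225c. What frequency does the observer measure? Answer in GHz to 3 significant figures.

Relativistic Doppler: f_obs = f_src √((1+β)/(1−β))
= 328 × √(1.2250/0.77500) = 328 × 1.2572 = 412 GHz

f_obs ≈ 412 GHz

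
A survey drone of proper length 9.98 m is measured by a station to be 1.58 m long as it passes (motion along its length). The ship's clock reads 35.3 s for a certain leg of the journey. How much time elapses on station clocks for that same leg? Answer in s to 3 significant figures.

Δt ≈ 223 s

Length contraction ⇒ γ = L₀/L = 9.98/1.58 = 6.3165
Time dilation: Δt = γτ₀ = 6.3165 × 35.3 s = 223 s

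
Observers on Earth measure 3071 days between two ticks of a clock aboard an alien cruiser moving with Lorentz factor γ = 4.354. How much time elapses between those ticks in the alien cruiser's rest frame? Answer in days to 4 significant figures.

τ₀ ≈ 705.3 days

γ = 4.354 (given)
Proper time: τ₀ = Δt/γ = 3071/4.354 = 705.3 days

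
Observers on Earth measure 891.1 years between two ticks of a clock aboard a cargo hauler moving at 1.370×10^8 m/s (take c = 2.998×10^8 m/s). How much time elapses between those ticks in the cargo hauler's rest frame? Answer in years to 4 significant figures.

β = v/c = 1.370×10^8 / 2.998×10^8 = 0.456971
γ = 1/√(1 − 0.456971²) = 1.12425
Proper time: τ₀ = Δt/γ = 891.1/1.12425 = 792.6 years

τ₀ ≈ 792.6 years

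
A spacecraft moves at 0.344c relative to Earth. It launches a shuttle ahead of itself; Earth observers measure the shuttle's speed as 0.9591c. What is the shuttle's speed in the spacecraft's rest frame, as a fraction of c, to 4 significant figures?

u' ≈ 0.9180c

Inverse velocity addition: u' = (u − v)/(1 − uv/c²)
= (0.9591 − 0.344)/(1 − 0.9591×0.344) = 0.6151/0.670070 = 0.9180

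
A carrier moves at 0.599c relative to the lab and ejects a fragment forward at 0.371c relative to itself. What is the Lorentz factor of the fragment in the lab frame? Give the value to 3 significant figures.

u_lab = (0.371 + 0.599)/(1 + 0.371×0.599) = 0.9700/1.22223 = 0.793632
γ = 1/√(1 − 0.793632²) = 1.64

γ ≈ 1.64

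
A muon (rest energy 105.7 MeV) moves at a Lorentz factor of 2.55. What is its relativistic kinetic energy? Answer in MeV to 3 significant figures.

K ≈ 164 MeV

γ = 2.55 (given)
K = (γ − 1)m₀c² = (2.55 − 1) × 105.7 MeV = 1.5500 × 105.7 MeV = 164 MeV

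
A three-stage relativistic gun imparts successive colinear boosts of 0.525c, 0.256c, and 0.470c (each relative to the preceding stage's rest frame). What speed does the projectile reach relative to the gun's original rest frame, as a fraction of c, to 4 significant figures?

Compose boost 2: (0.256 + 0.525)/(1 + 0.256×0.525) = 0.7810/1.13440 = 0.688470
Compose boost 3: (0.470 + 0.688470)/(1 + 0.470×0.688470) = 1.15847/1.32358 = 0.8753

u ≈ 0.8753c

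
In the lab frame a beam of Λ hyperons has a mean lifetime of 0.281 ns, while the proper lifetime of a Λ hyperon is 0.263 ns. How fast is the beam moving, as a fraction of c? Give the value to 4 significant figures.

β ≈ 0.3522

γ = Δt/τ₀ = 0.281/0.263 = 1.06844
β = √(1 − 1/γ²) = √(1 − 1/1.06844²) = 0.3522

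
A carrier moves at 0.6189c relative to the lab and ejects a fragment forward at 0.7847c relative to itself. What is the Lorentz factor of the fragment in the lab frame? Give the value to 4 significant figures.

γ ≈ 3.051

u_lab = (0.7847 + 0.6189)/(1 + 0.7847×0.6189) = 1.4036/1.485651 = 0.9447711
γ = 1/√(1 − 0.9447711²) = 3.051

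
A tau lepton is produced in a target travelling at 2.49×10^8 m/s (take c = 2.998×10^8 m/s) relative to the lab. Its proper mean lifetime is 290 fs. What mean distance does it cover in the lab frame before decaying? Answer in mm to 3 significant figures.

β = v/c = 2.49×10^8 / 2.998×10^8 = 0.83055
γ = 1/√(1 − 0.83055²) = 1.7955
Dilated lifetime: Δt = γτ₀ = 1.7955 × 290 fs = 520.70 fs
d = vΔt = 0.83055c × 520.70 fs = 2.4900×10^8 m/s × 5.2070×10^-13 s = 0.130 mm

d ≈ 0.130 mm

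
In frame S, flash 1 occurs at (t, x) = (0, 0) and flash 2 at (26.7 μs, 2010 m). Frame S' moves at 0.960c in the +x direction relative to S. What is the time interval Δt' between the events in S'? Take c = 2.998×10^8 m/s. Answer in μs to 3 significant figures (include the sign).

Δt' ≈ 72.4 μs

γ = 1/√(1 − 0.960²) = 3.5714
Δt' = γ(Δt − vΔx/c²) = 3.5714 × (26.7 μs − 0.960×2010 m / (2.998×10^8 m/s))
= 3.5714 × (20.264 μs) = 72.4 μs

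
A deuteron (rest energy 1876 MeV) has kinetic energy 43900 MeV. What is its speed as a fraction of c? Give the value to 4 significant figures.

γ = 1 + K/(m₀c²) = 1 + 43900/1876 = 24.4009
β = √(1 − 1/γ²) = 0.9992

β ≈ 0.9992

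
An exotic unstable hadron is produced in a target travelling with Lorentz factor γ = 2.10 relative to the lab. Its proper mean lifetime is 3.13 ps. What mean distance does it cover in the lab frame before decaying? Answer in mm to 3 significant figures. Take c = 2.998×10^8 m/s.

β = √(1 − 1/γ²) = √(1 − 1/2.10²) = 0.87934
Dilated lifetime: Δt = γτ₀ = 2.10 × 3.13 ps = 6.5730 ps
d = vΔt = 0.87934c × 6.5730 ps = 2.6363×10^8 m/s × 6.5730×10^-12 s = 1.73 mm

d ≈ 1.73 mm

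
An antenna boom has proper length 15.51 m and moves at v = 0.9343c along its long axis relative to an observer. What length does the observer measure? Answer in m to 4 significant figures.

L ≈ 5.529 m

γ = 1/√(1 − 0.9343²) = 2.80515
Length contraction: L = L₀/γ = 15.51/2.80515 = 5.529 m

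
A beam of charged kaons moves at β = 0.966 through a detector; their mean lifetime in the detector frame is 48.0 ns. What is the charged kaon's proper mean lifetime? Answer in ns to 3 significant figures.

τ₀ ≈ 12.4 ns

γ = 1/√(1 − 0.966²) = 3.8678
Proper time: τ₀ = Δt/γ = 48.0/3.8678 = 12.4 ns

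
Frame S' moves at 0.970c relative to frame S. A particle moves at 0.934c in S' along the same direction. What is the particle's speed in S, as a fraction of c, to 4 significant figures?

Relativistic velocity addition: u = (u' + v)/(1 + u'v/c²)
= (0.934 + 0.970)/(1 + 0.934×0.970) = 1.904/1.90598 = 0.9990

u ≈ 0.9990c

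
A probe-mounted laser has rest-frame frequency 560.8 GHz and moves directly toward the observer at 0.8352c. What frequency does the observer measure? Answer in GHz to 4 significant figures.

f_obs ≈ 1871 GHz

Relativistic Doppler: f_obs = f_src √((1+β)/(1−β))
= 560.8 × √(1.83520/0.164800) = 560.8 × 3.33705 = 1871 GHz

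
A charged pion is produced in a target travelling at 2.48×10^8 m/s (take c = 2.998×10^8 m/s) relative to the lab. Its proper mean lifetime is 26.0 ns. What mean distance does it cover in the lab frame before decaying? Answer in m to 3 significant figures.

β = v/c = 2.48×10^8 / 2.998×10^8 = 0.82722
γ = 1/√(1 − 0.82722²) = 1.7797
Dilated lifetime: Δt = γτ₀ = 1.7797 × 26.0 ns = 46.273 ns
d = vΔt = 0.82722c × 46.273 ns = 2.4800×10^8 m/s × 4.6273×10^-8 s = 11.5 m

d ≈ 11.5 m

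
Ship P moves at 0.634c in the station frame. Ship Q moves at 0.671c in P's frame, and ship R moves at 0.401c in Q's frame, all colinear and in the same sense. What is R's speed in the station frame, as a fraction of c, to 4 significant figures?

u ≈ 0.9630c

Compose boost 2: (0.671 + 0.634)/(1 + 0.671×0.634) = 1.305/1.42541 = 0.915523
Compose boost 3: (0.401 + 0.915523)/(1 + 0.401×0.915523) = 1.31652/1.36712 = 0.9630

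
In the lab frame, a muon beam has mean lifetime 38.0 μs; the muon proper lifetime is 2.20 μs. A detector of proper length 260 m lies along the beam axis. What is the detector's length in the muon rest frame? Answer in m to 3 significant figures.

Time dilation ⇒ γ = Δt/τ₀ = 38.0/2.20 = 17.273
Length contraction: L = L₀/γ = 260/17.273 = 15.1 m

L ≈ 15.1 m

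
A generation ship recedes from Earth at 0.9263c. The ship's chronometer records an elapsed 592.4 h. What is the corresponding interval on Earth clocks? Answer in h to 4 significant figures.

γ = 1/√(1 − 0.9263²) = 2.65402
Time dilation: Δt = γτ₀ = 2.65402 × 592.4 h = 1572 h

Δt ≈ 1572 h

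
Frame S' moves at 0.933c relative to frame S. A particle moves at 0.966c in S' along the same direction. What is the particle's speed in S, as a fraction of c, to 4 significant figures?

u ≈ 0.9988c

Relativistic velocity addition: u = (u' + v)/(1 + u'v/c²)
= (0.966 + 0.933)/(1 + 0.966×0.933) = 1.899/1.90128 = 0.9988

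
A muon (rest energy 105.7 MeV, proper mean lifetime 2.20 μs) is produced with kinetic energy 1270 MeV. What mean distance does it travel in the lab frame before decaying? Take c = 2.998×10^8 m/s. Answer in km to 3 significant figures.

γ = 1 + K/(m₀c²) = 1 + 1270/105.7 = 13.015
β = √(1 − 1/γ²) = 0.99704
Dilated lifetime: γτ₀ = 13.015 × 2.20 μs = 28.633 μs
d = βc·γτ₀ = 0.99704 × (2.998×10^8 m/s) × 2.8633×10^-5 s = 8.56 km

d ≈ 8.56 km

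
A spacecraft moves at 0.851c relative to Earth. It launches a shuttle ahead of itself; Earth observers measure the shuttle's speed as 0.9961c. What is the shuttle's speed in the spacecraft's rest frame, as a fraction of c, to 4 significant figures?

u' ≈ 0.9526c

Inverse velocity addition: u' = (u − v)/(1 − uv/c²)
= (0.9961 − 0.851)/(1 − 0.9961×0.851) = 0.1451/0.152319 = 0.9526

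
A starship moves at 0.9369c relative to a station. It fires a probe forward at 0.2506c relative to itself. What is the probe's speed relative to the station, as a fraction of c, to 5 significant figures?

Relativistic velocity addition: u = (u' + v)/(1 + u'v/c²)
= (0.2506 + 0.9369)/(1 + 0.2506×0.9369) = 1.1875/1.234787 = 0.96170

u ≈ 0.96170c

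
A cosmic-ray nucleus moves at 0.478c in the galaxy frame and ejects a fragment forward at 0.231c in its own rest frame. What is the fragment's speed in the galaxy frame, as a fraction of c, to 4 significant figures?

Compose boost 2: (0.231 + 0.478)/(1 + 0.231×0.478) = 0.7090/1.11042 = 0.6385

u ≈ 0.6385c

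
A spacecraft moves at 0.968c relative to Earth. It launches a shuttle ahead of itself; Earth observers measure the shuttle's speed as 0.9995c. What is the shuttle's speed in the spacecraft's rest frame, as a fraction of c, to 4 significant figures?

Inverse velocity addition: u' = (u − v)/(1 − uv/c²)
= (0.9995 − 0.968)/(1 − 0.9995×0.968) = 0.03150/0.0324840 = 0.9697

u' ≈ 0.9697c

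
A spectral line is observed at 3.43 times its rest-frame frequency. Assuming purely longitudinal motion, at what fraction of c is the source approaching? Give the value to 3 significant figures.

f_obs/f_src = √((1+β)/(1−β)) = 3.43  ⇒  (1+β)/(1−β) = 11.765
β = |1 − D²|/(1 + D²) = |1 − 11.765|/(1 + 11.765) = 0.843

β ≈ 0.843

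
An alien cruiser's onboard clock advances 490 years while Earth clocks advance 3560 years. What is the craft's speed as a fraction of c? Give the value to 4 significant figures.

γ = Δt/τ₀ = 3560/490 = 7.26531
β = √(1 − 1/γ²) = √(1 − 1/7.26531²) = 0.9905

β ≈ 0.9905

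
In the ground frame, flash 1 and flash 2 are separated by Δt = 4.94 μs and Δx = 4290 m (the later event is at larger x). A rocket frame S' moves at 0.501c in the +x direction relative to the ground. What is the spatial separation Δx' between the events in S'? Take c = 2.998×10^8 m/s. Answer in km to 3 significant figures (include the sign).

Δx' ≈ 4.10 km

γ = 1/√(1 − 0.501²) = 1.1555
Δx' = γ(Δx − vΔt) = 1.1555 × (4290 m − 0.501×(2.998×10^8 m/s)×4.94×10^-6 s)
= 1.1555 × (3548.0 m) = 4.10 km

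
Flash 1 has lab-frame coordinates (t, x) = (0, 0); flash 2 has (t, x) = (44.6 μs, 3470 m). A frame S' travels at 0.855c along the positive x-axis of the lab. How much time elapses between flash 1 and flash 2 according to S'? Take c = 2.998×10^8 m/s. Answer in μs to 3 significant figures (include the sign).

Δt' ≈ 66.9 μs

γ = 1/√(1 − 0.855²) = 1.9282
Δt' = γ(Δt − vΔx/c²) = 1.9282 × (44.6 μs − 0.855×3470 m / (2.998×10^8 m/s))
= 1.9282 × (34.704 μs) = 66.9 μs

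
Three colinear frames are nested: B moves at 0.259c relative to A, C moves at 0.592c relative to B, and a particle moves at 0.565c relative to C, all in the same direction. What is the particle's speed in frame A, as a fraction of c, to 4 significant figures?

u ≈ 0.9195c

Compose boost 2: (0.592 + 0.259)/(1 + 0.592×0.259) = 0.8510/1.15333 = 0.737865
Compose boost 3: (0.565 + 0.737865)/(1 + 0.565×0.737865) = 1.30286/1.41689 = 0.9195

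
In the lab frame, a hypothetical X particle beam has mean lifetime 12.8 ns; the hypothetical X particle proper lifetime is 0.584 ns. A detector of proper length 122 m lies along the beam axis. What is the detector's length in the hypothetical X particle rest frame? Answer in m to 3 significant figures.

Time dilation ⇒ γ = Δt/τ₀ = 12.8/0.584 = 21.918
Length contraction: L = L₀/γ = 122/21.918 = 5.57 m

L ≈ 5.57 m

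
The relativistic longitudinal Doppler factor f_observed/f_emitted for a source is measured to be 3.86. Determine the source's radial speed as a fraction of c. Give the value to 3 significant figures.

β ≈ 0.874

f_obs/f_src = √((1+β)/(1−β)) = 3.86  ⇒  (1+β)/(1−β) = 14.900
β = |1 − D²|/(1 + D²) = |1 − 14.900|/(1 + 14.900) = 0.874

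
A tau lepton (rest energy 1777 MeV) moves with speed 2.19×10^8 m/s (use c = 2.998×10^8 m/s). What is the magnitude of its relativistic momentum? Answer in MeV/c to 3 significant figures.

p ≈ 1900 MeV/c

β = v/c = 2.19×10^8 / 2.998×10^8 = 0.73049
γ = 1/√(1 − 0.73049²) = 1.4643
p = γβm₀c = 1.4643 × 0.73049 × 1777 MeV/c = 1900 MeV/c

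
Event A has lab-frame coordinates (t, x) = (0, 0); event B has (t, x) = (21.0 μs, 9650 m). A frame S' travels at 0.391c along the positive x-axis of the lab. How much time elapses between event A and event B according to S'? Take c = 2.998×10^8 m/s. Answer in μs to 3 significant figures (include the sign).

γ = 1/√(1 − 0.391²) = 1.0865
Δt' = γ(Δt − vΔx/c²) = 1.0865 × (21.0 μs − 0.391×9650 m / (2.998×10^8 m/s))
= 1.0865 × (8.4144 μs) = 9.14 μs

Δt' ≈ 9.14 μs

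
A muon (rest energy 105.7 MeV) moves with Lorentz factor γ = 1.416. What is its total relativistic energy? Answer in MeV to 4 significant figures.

γ = 1.416 (given)
E = γm₀c² = 1.416 × 105.7 MeV = 149.7 MeV

E ≈ 149.7 MeV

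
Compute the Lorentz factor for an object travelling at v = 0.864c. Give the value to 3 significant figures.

γ ≈ 1.99

γ = 1/√(1 − β²) = 1/√(1 − 0.864²) = 1/√(0.25350) = 1.99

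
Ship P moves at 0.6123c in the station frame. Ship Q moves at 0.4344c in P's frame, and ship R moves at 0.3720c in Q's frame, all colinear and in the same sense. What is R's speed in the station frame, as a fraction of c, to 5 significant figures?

u ≈ 0.91681c

Compose boost 2: (0.4344 + 0.6123)/(1 + 0.4344×0.6123) = 1.0467/1.265983 = 0.8267883
Compose boost 3: (0.3720 + 0.8267883)/(1 + 0.3720×0.8267883) = 1.198788/1.307565 = 0.91681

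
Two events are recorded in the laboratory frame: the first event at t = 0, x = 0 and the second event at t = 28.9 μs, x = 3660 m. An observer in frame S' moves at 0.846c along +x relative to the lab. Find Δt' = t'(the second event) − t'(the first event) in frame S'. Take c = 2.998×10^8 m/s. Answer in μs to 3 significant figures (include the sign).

Δt' ≈ 34.8 μs

γ = 1/√(1 − 0.846²) = 1.8755
Δt' = γ(Δt − vΔx/c²) = 1.8755 × (28.9 μs − 0.846×3660 m / (2.998×10^8 m/s))
= 1.8755 × (18.572 μs) = 34.8 μs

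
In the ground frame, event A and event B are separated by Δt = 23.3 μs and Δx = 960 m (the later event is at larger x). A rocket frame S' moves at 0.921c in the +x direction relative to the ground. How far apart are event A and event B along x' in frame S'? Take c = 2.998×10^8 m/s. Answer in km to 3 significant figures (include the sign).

γ = 1/√(1 − 0.921²) = 2.5670
Δx' = γ(Δx − vΔt) = 2.5670 × (960 m − 0.921×(2.998×10^8 m/s)×23.3×10^-6 s)
= 2.5670 × (-5473.5 m) = -14.1 km

Δx' ≈ -14.1 km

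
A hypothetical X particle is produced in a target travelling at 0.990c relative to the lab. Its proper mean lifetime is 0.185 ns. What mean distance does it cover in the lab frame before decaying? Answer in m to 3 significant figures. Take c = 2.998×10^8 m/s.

γ = 1/√(1 − 0.990²) = 7.0888
Dilated lifetime: Δt = γτ₀ = 7.0888 × 0.185 ns = 1.3114 ns
d = vΔt = 0.990c × 1.3114 ns = 2.9680×10^8 m/s × 1.3114×10^-9 s = 0.389 m

d ≈ 0.389 m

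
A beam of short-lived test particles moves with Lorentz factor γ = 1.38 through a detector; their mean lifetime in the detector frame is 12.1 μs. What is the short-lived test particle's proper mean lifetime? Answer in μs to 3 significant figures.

τ₀ ≈ 8.77 μs

γ = 1.38 (given)
Proper time: τ₀ = Δt/γ = 12.1/1.38 = 8.77 μs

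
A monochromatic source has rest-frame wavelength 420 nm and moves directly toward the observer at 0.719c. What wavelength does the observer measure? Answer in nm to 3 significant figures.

λ_obs ≈ 170 nm

Relativistic Doppler: λ_obs = λ_src √((1−β)/(1+β))
= 420 × √(0.28100/1.7190) = 420 × 0.40431 = 170 nm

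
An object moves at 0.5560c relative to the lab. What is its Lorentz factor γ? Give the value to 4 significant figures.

γ ≈ 1.203

γ = 1/√(1 − β²) = 1/√(1 − 0.5560²) = 1/√(0.690864) = 1.203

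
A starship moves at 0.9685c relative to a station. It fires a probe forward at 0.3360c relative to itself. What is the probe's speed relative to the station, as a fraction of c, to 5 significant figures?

Relativistic velocity addition: u = (u' + v)/(1 + u'v/c²)
= (0.3360 + 0.9685)/(1 + 0.3360×0.9685) = 1.3045/1.325416 = 0.98422

u ≈ 0.98422c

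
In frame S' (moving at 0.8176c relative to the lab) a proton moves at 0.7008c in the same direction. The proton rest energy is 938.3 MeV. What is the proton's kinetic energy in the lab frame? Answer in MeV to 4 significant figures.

u_lab = (0.7008 + 0.8176)/(1 + 0.7008×0.8176) = 0.9653052
γ = 1/√(1 − 0.9653052²) = 3.82959
K = (γ − 1)m₀c² = (3.82959 − 1) × 938.3 = 2.82959 × 938.3 = 2655 MeV

K ≈ 2655 MeV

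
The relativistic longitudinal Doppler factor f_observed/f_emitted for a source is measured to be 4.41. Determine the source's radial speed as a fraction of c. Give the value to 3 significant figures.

β ≈ 0.902

f_obs/f_src = √((1+β)/(1−β)) = 4.41  ⇒  (1+β)/(1−β) = 19.448
β = |1 − D²|/(1 + D²) = |1 − 19.448|/(1 + 19.448) = 0.902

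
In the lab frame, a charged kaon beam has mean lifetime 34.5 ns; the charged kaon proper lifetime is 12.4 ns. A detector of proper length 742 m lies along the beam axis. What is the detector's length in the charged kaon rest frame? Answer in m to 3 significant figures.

Time dilation ⇒ γ = Δt/τ₀ = 34.5/12.4 = 2.7823
Length contraction: L = L₀/γ = 742/2.7823 = 267 m

L ≈ 267 m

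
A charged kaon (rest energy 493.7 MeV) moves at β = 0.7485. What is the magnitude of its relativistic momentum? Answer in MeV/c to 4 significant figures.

p ≈ 557.3 MeV/c

γ = 1/√(1 − 0.7485²) = 1.50799
p = γβm₀c = 1.50799 × 0.7485 × 493.7 MeV/c = 557.3 MeV/c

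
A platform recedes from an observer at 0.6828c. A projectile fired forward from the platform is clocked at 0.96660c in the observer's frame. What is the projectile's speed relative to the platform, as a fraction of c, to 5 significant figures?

u' ≈ 0.83469c

Inverse velocity addition: u' = (u − v)/(1 − uv/c²)
= (0.96660 − 0.6828)/(1 − 0.96660×0.6828) = 0.28380/0.3400055 = 0.83469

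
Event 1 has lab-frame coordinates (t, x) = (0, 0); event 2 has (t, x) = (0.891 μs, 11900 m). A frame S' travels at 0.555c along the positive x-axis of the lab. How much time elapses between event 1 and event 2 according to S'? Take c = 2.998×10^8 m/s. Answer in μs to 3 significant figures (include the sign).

γ = 1/√(1 − 0.555²) = 1.2021
Δt' = γ(Δt − vΔx/c²) = 1.2021 × (0.891 μs − 0.555×11900 m / (2.998×10^8 m/s))
= 1.2021 × (-21.139 μs) = -25.4 μs

Δt' ≈ -25.4 μs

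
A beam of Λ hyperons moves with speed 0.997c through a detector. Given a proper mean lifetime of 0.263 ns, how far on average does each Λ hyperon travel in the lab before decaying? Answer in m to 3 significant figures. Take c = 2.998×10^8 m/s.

γ = 1/√(1 − 0.997²) = 12.920
Dilated lifetime: Δt = γτ₀ = 12.920 × 0.263 ns = 3.3979 ns
d = vΔt = 0.997c × 3.3979 ns = 2.9890×10^8 m/s × 3.3979×10^-9 s = 1.02 m

d ≈ 1.02 m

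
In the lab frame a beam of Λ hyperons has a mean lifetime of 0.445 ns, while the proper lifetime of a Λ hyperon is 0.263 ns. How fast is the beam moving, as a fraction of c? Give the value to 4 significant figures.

β ≈ 0.8067

γ = Δt/τ₀ = 0.445/0.263 = 1.69202
β = √(1 − 1/γ²) = √(1 − 1/1.69202²) = 0.8067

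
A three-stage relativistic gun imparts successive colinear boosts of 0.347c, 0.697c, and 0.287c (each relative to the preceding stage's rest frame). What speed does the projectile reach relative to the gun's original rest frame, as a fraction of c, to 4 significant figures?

u ≈ 0.9085c

Compose boost 2: (0.697 + 0.347)/(1 + 0.697×0.347) = 1.044/1.24186 = 0.840675
Compose boost 3: (0.287 + 0.840675)/(1 + 0.287×0.840675) = 1.12768/1.24127 = 0.9085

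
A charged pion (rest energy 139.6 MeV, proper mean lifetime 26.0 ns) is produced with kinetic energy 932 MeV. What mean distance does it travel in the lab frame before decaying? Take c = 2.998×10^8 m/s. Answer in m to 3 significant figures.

d ≈ 59.3 m

γ = 1 + K/(m₀c²) = 1 + 932/139.6 = 7.6762
β = √(1 − 1/γ²) = 0.99148
Dilated lifetime: γτ₀ = 7.6762 × 26.0 ns = 199.58 ns
d = βc·γτ₀ = 0.99148 × (2.998×10^8 m/s) × 1.9958×10^-7 s = 59.3 m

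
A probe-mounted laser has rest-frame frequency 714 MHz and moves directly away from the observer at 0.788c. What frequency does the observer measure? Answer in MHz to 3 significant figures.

f_obs ≈ 246 MHz

Relativistic Doppler: f_obs = f_src √((1−β)/(1+β))
= 714 × √(0.21200/1.7880) = 714 × 0.34434 = 246 MHz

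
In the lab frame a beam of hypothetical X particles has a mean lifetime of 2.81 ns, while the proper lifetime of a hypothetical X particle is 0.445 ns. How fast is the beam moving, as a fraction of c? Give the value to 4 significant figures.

β ≈ 0.9874

γ = Δt/τ₀ = 2.81/0.445 = 6.31461
β = √(1 − 1/γ²) = √(1 − 1/6.31461²) = 0.9874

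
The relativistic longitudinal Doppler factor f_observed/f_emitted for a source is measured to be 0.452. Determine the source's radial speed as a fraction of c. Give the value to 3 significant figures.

f_obs/f_src = √((1−β)/(1+β)) = 0.452  ⇒  (1−β)/(1+β) = 0.20430
β = |1 − D²|/(1 + D²) = |1 − 0.20430|/(1 + 0.20430) = 0.661

β ≈ 0.661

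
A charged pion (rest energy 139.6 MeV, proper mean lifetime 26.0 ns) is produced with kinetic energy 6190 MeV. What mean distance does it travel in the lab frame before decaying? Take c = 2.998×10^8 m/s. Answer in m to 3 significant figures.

γ = 1 + K/(m₀c²) = 1 + 6190/139.6 = 45.341
β = √(1 − 1/γ²) = 0.99976
Dilated lifetime: γτ₀ = 45.341 × 26.0 ns = 1178.9 ns
d = βc·γτ₀ = 0.99976 × (2.998×10^8 m/s) × 1.1789×10^-6 s = 353 m

d ≈ 353 m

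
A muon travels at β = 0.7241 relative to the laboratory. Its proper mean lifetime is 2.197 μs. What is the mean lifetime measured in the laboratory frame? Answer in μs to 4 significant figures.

γ = 1/√(1 − 0.7241²) = 1.44992
Time dilation: Δt = γτ₀ = 1.44992 × 2.197 μs = 3.185 μs

Δt ≈ 3.185 μs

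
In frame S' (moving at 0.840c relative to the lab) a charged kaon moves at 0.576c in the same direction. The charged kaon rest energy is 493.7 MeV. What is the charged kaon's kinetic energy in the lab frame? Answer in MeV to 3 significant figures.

K ≈ 1160 MeV

u_lab = (0.576 + 0.840)/(1 + 0.576×0.840) = 0.954281
γ = 1/√(1 − 0.954281²) = 3.3455
K = (γ − 1)m₀c² = (3.3455 − 1) × 493.7 = 2.3455 × 493.7 = 1160 MeV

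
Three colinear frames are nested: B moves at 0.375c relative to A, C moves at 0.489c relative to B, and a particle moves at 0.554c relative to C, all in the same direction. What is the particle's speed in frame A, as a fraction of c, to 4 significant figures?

u ≈ 0.9143c

Compose boost 2: (0.489 + 0.375)/(1 + 0.489×0.375) = 0.8640/1.18338 = 0.730115
Compose boost 3: (0.554 + 0.730115)/(1 + 0.554×0.730115) = 1.28412/1.40448 = 0.9143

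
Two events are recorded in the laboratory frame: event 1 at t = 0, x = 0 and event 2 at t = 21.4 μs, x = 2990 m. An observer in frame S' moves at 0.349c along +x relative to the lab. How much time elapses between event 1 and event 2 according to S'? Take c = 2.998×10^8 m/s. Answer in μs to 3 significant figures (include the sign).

γ = 1/√(1 − 0.349²) = 1.0671
Δt' = γ(Δt − vΔx/c²) = 1.0671 × (21.4 μs − 0.349×2990 m / (2.998×10^8 m/s))
= 1.0671 × (17.919 μs) = 19.1 μs

Δt' ≈ 19.1 μs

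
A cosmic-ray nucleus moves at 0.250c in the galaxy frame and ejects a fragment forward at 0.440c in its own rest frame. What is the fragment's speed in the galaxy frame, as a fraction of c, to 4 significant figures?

u ≈ 0.6216c

Compose boost 2: (0.440 + 0.250)/(1 + 0.440×0.250) = 0.6900/1.11000 = 0.6216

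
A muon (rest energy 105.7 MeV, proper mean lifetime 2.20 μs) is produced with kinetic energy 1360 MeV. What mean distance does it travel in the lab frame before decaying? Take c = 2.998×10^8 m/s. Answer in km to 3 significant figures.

γ = 1 + K/(m₀c²) = 1 + 1360/105.7 = 13.867
β = √(1 − 1/γ²) = 0.99740
Dilated lifetime: γτ₀ = 13.867 × 2.20 μs = 30.507 μs
d = βc·γτ₀ = 0.99740 × (2.998×10^8 m/s) × 3.0507×10^-5 s = 9.12 km

d ≈ 9.12 km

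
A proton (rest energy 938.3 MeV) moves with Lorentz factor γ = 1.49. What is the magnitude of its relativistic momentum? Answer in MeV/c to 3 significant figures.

β = √(1 − 1/γ²) = √(1 − 1/1.49²) = 0.74133
p = γβm₀c = 1.49 × 0.74133 × 938.3 MeV/c = 1040 MeV/c

p ≈ 1040 MeV/c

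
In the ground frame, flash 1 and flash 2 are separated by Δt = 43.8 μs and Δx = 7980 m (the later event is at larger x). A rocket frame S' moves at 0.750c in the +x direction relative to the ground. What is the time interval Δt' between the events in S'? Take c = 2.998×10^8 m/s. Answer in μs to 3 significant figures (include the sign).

Δt' ≈ 36.0 μs

γ = 1/√(1 − 0.750²) = 1.5119
Δt' = γ(Δt − vΔx/c²) = 1.5119 × (43.8 μs − 0.750×7980 m / (2.998×10^8 m/s))
= 1.5119 × (23.837 μs) = 36.0 μs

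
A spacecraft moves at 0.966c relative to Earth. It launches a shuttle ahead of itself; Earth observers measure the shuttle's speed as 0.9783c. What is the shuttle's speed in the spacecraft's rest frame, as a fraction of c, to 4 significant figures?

u' ≈ 0.2238c

Inverse velocity addition: u' = (u − v)/(1 − uv/c²)
= (0.9783 − 0.966)/(1 − 0.9783×0.966) = 0.01230/0.0549622 = 0.2238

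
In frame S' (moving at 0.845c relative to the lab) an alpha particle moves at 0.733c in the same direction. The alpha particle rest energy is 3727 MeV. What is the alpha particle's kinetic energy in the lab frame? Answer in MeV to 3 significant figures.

K ≈ 12900 MeV

u_lab = (0.733 + 0.845)/(1 + 0.733×0.845) = 0.974444
γ = 1/√(1 − 0.974444²) = 4.4518
K = (γ − 1)m₀c² = (4.4518 − 1) × 3727 = 3.4518 × 3727 = 12900 MeV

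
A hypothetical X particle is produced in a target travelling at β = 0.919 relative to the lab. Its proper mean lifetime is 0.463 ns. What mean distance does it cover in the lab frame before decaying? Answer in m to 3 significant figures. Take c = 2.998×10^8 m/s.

d ≈ 0.324 m

γ = 1/√(1 − 0.919²) = 2.5364
Dilated lifetime: Δt = γτ₀ = 2.5364 × 0.463 ns = 1.1744 ns
d = vΔt = 0.919c × 1.1744 ns = 2.7552×10^8 m/s × 1.1744×10^-9 s = 0.324 m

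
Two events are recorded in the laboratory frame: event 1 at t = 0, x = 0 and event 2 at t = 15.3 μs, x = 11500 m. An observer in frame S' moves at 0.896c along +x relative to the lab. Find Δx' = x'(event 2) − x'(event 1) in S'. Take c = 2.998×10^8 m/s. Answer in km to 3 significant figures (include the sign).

γ = 1/√(1 − 0.896²) = 2.2520
Δx' = γ(Δx − vΔt) = 2.2520 × (11500 m − 0.896×(2.998×10^8 m/s)×15.3×10^-6 s)
= 2.2520 × (7390.1 m) = 16.6 km

Δx' ≈ 16.6 km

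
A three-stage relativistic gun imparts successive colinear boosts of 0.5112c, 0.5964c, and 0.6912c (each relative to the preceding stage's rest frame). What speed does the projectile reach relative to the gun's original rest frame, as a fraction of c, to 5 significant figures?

Compose boost 2: (0.5964 + 0.5112)/(1 + 0.5964×0.5112) = 1.1076/1.304880 = 0.8488139
Compose boost 3: (0.6912 + 0.8488139)/(1 + 0.6912×0.8488139) = 1.540014/1.586700 = 0.97058

u ≈ 0.97058c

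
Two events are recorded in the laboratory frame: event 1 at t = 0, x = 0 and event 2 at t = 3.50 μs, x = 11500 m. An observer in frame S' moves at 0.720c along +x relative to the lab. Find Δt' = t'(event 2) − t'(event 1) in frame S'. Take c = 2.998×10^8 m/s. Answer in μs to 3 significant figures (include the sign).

Δt' ≈ -34.8 μs

γ = 1/√(1 − 0.720²) = 1.4410
Δt' = γ(Δt − vΔx/c²) = 1.4410 × (3.50 μs − 0.720×11500 m / (2.998×10^8 m/s))
= 1.4410 × (-24.118 μs) = -34.8 μs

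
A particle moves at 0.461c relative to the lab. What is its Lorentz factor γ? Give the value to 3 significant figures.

γ = 1/√(1 − β²) = 1/√(1 − 0.461²) = 1/√(0.78748) = 1.13

γ ≈ 1.13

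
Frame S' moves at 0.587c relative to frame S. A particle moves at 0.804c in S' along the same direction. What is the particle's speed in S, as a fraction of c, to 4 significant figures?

Relativistic velocity addition: u = (u' + v)/(1 + u'v/c²)
= (0.804 + 0.587)/(1 + 0.804×0.587) = 1.391/1.47195 = 0.9450

u ≈ 0.9450c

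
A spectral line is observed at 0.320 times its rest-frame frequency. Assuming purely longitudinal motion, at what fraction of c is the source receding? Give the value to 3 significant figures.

β ≈ 0.814

f_obs/f_src = √((1−β)/(1+β)) = 0.320  ⇒  (1−β)/(1+β) = 0.10240
β = |1 − D²|/(1 + D²) = |1 − 0.10240|/(1 + 0.10240) = 0.814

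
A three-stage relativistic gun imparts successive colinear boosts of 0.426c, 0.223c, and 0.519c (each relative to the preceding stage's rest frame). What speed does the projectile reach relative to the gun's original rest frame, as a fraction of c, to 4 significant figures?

u ≈ 0.8502c

Compose boost 2: (0.223 + 0.426)/(1 + 0.223×0.426) = 0.6490/1.09500 = 0.592695
Compose boost 3: (0.519 + 0.592695)/(1 + 0.519×0.592695) = 1.11170/1.30761 = 0.8502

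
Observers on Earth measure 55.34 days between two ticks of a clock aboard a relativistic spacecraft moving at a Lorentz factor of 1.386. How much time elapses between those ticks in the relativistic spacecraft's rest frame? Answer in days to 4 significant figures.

τ₀ ≈ 39.93 days

γ = 1.386 (given)
Proper time: τ₀ = Δt/γ = 55.34/1.386 = 39.93 days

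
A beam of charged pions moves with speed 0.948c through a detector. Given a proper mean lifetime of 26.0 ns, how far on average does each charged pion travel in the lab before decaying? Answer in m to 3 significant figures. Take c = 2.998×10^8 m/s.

γ = 1/√(1 − 0.948²) = 3.1420
Dilated lifetime: Δt = γτ₀ = 3.1420 × 26.0 ns = 81.692 ns
d = vΔt = 0.948c × 81.692 ns = 2.8421×10^8 m/s × 8.1692×10^-8 s = 23.2 m

d ≈ 23.2 m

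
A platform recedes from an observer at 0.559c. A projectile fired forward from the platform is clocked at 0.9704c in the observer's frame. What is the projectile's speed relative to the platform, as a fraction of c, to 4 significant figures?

Inverse velocity addition: u' = (u − v)/(1 − uv/c²)
= (0.9704 − 0.559)/(1 − 0.9704×0.559) = 0.4114/0.457546 = 0.8991

u' ≈ 0.8991c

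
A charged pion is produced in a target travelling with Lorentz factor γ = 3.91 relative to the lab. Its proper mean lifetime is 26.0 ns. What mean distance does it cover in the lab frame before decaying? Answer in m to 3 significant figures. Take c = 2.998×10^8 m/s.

d ≈ 29.5 m

β = √(1 − 1/γ²) = √(1 − 1/3.91²) = 0.96674
Dilated lifetime: Δt = γτ₀ = 3.91 × 26.0 ns = 101.66 ns
d = vΔt = 0.96674c × 101.66 ns = 2.8983×10^8 m/s × 1.0166×10^-7 s = 29.5 m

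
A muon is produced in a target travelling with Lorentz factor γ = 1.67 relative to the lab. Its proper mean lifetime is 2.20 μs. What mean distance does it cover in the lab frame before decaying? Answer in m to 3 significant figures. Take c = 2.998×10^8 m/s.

d ≈ 882 m

β = √(1 − 1/γ²) = √(1 − 1/1.67²) = 0.80090
Dilated lifetime: Δt = γτ₀ = 1.67 × 2.20 μs = 3.6740 μs
d = vΔt = 0.80090c × 3.6740 μs = 2.4011×10^8 m/s × 3.6740×10^-6 s = 882 m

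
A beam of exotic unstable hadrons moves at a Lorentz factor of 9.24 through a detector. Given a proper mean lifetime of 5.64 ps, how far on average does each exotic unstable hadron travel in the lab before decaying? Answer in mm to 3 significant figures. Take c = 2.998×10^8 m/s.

d ≈ 15.5 mm

β = √(1 − 1/γ²) = √(1 − 1/9.24²) = 0.99413
Dilated lifetime: Δt = γτ₀ = 9.24 × 5.64 ps = 52.114 ps
d = vΔt = 0.99413c × 52.114 ps = 2.9804×10^8 m/s × 5.2114×10^-11 s = 15.5 mm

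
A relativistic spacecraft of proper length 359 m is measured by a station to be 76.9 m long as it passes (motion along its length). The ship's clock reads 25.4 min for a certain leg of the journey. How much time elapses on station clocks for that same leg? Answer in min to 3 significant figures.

Δt ≈ 119 min

Length contraction ⇒ γ = L₀/L = 359/76.9 = 4.6684
Time dilation: Δt = γτ₀ = 4.6684 × 25.4 min = 119 min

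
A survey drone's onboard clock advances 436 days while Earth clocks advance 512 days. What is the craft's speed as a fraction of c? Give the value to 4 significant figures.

γ = Δt/τ₀ = 512/436 = 1.17431
β = √(1 − 1/γ²) = √(1 − 1/1.17431²) = 0.5243

β ≈ 0.5243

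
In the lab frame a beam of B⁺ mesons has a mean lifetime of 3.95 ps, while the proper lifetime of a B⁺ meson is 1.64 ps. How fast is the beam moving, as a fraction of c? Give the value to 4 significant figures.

γ = Δt/τ₀ = 3.95/1.64 = 2.40854
β = √(1 − 1/γ²) = √(1 − 1/2.40854²) = 0.9097

β ≈ 0.9097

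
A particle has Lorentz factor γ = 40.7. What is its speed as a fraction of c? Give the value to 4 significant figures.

β = √(1 − 1/γ²) = √(1 − 1/40.7²) = √(0.999396) = 0.9997

β ≈ 0.9997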